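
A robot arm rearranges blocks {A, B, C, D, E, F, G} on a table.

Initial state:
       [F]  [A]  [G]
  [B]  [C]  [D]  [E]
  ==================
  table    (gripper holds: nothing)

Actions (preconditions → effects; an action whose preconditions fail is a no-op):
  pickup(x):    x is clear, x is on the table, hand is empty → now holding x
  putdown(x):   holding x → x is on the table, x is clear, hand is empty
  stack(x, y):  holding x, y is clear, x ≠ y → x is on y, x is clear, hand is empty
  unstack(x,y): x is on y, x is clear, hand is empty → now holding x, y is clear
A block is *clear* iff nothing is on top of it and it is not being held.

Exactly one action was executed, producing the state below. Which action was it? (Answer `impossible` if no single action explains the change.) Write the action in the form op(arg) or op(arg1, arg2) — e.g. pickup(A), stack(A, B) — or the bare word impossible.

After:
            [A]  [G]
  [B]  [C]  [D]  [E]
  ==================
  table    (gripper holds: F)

unstack(F, C)

target: towers=[B; C; D/A; E/G] holding=F
         pickup(B) → towers=[C/F; D/A; E/G] holding=B
     unstack(F, C) → towers=[B; C; D/A; E/G] holding=F  ← match
     unstack(G, E) → towers=[B; C/F; D/A; E] holding=G
     unstack(A, D) → towers=[B; C/F; D; E/G] holding=A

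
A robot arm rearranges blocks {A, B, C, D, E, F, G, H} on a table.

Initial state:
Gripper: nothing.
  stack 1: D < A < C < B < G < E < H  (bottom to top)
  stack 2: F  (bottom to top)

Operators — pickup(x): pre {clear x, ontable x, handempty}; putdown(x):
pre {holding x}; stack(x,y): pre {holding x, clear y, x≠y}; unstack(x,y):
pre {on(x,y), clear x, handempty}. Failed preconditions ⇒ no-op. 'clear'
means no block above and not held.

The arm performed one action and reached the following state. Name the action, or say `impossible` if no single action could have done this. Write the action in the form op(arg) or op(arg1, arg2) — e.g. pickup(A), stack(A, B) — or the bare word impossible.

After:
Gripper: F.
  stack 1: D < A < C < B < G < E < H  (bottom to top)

pickup(F)

target: towers=[D/A/C/B/G/E/H] holding=F
     unstack(H, E) → towers=[D/A/C/B/G/E; F] holding=H
         pickup(F) → towers=[D/A/C/B/G/E/H] holding=F  ← match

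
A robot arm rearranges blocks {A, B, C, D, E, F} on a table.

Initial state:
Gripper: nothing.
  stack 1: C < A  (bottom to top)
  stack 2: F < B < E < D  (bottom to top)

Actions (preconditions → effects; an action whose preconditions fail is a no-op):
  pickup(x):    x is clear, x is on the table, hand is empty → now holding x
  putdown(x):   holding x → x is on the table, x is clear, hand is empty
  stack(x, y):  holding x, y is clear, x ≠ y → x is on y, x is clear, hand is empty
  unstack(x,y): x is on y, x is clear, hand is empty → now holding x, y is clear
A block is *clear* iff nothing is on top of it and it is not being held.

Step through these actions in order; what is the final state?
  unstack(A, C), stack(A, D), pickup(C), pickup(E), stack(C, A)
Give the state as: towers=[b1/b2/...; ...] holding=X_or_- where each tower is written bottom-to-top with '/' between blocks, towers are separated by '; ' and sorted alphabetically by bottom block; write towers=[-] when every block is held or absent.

step 1 (unstack(A, C)): towers=[C; F/B/E/D] holding=A
step 2 (stack(A, D)): towers=[C; F/B/E/D/A] holding=-
step 3 (pickup(C)): towers=[F/B/E/D/A] holding=C
step 4 (pickup(E)) [no-op]: towers=[F/B/E/D/A] holding=C
step 5 (stack(C, A)): towers=[F/B/E/D/A/C] holding=-

towers=[F/B/E/D/A/C] holding=-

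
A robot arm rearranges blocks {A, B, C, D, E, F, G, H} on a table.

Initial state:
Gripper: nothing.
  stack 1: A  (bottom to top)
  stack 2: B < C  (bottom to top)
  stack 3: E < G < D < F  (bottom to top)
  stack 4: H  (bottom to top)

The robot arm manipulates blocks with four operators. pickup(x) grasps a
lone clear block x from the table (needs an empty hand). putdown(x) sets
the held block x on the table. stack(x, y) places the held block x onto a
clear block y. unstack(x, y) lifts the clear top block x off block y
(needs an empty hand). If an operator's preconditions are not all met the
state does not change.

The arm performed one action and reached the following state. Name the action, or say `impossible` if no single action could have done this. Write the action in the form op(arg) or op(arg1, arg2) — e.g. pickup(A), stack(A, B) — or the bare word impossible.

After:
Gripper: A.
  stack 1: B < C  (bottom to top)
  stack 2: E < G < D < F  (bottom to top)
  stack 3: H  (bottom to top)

pickup(A)

target: towers=[B/C; E/G/D/F; H] holding=A
         pickup(A) → towers=[B/C; E/G/D/F; H] holding=A  ← match
         pickup(H) → towers=[A; B/C; E/G/D/F] holding=H
     unstack(F, D) → towers=[A; B/C; E/G/D; H] holding=F
     unstack(C, B) → towers=[A; B; E/G/D/F; H] holding=C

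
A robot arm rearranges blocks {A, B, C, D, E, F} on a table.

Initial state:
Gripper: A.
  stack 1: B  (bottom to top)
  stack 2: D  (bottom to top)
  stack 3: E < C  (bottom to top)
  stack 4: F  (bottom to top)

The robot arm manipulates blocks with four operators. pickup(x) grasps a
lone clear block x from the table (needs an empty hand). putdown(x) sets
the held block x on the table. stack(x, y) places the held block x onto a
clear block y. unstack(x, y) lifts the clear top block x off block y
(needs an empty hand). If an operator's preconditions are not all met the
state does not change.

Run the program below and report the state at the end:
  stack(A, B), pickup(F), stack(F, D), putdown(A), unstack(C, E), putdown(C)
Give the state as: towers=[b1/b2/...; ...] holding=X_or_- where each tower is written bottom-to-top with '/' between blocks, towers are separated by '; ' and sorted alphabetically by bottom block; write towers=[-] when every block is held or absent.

step 1 (stack(A, B)): towers=[B/A; D; E/C; F] holding=-
step 2 (pickup(F)): towers=[B/A; D; E/C] holding=F
step 3 (stack(F, D)): towers=[B/A; D/F; E/C] holding=-
step 4 (putdown(A)) [no-op]: towers=[B/A; D/F; E/C] holding=-
step 5 (unstack(C, E)): towers=[B/A; D/F; E] holding=C
step 6 (putdown(C)): towers=[B/A; C; D/F; E] holding=-

towers=[B/A; C; D/F; E] holding=-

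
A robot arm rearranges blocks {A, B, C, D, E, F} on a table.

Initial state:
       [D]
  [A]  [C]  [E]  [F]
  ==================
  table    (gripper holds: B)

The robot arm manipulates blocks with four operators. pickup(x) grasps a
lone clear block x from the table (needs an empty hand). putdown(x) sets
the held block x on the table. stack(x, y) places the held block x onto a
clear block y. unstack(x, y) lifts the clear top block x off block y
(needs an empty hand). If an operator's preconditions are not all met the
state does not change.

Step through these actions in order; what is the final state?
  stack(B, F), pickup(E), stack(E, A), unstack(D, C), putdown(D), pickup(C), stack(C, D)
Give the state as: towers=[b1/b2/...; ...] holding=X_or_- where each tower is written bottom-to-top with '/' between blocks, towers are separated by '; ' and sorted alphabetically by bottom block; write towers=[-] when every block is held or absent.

step 1 (stack(B, F)): towers=[A; C/D; E; F/B] holding=-
step 2 (pickup(E)): towers=[A; C/D; F/B] holding=E
step 3 (stack(E, A)): towers=[A/E; C/D; F/B] holding=-
step 4 (unstack(D, C)): towers=[A/E; C; F/B] holding=D
step 5 (putdown(D)): towers=[A/E; C; D; F/B] holding=-
step 6 (pickup(C)): towers=[A/E; D; F/B] holding=C
step 7 (stack(C, D)): towers=[A/E; D/C; F/B] holding=-

towers=[A/E; D/C; F/B] holding=-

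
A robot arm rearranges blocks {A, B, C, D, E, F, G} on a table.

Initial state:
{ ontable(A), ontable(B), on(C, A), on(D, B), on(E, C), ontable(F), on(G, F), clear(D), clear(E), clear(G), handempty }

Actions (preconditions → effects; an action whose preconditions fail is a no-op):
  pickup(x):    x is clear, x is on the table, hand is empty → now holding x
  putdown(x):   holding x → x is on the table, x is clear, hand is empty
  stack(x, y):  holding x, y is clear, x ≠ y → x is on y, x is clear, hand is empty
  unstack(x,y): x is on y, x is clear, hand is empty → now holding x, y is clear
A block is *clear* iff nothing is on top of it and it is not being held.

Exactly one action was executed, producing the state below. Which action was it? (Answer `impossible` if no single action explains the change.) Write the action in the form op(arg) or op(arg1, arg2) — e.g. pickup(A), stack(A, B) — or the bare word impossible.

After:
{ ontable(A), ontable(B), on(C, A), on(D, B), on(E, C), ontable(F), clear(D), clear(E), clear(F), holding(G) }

target: towers=[A/C/E; B/D; F] holding=G
     unstack(G, F) → towers=[A/C/E; B/D; F] holding=G  ← match
     unstack(D, B) → towers=[A/C/E; B; F/G] holding=D
     unstack(E, C) → towers=[A/C; B/D; F/G] holding=E

unstack(G, F)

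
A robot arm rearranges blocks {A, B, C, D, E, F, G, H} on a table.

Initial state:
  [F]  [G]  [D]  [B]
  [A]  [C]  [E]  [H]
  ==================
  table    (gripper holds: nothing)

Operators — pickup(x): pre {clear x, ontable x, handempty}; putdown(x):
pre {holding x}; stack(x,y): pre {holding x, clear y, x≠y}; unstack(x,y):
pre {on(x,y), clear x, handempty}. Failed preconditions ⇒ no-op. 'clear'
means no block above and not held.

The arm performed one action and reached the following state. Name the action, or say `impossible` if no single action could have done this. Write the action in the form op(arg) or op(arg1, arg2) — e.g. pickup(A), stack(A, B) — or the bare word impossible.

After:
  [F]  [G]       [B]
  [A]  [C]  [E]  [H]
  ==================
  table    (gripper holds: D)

unstack(D, E)

target: towers=[A/F; C/G; E; H/B] holding=D
     unstack(G, C) → towers=[A/F; C; E/D; H/B] holding=G
     unstack(B, H) → towers=[A/F; C/G; E/D; H] holding=B
     unstack(F, A) → towers=[A; C/G; E/D; H/B] holding=F
     unstack(D, E) → towers=[A/F; C/G; E; H/B] holding=D  ← match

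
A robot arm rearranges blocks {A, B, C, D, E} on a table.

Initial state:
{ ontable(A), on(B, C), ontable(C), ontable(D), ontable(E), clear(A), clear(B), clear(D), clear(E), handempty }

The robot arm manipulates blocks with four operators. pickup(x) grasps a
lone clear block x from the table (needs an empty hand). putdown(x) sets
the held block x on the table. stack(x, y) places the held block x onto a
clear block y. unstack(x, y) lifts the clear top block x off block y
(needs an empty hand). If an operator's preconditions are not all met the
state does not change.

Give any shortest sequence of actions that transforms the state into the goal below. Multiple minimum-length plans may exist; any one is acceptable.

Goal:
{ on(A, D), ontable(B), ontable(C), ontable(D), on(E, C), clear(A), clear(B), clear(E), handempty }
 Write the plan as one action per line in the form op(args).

step 1 (unstack(B, C)): towers=[A; C; D; E] holding=B
step 2 (putdown(B)): towers=[A; B; C; D; E] holding=-
step 3 (pickup(A)): towers=[B; C; D; E] holding=A
step 4 (stack(A, D)): towers=[B; C; D/A; E] holding=-
step 5 (pickup(E)): towers=[B; C; D/A] holding=E
step 6 (stack(E, C)): towers=[B; C/E; D/A] holding=-
goal check: towers=[B; C/E; D/A] holding=- — reached (length 6, optimal by BFS)

unstack(B, C)
putdown(B)
pickup(A)
stack(A, D)
pickup(E)
stack(E, C)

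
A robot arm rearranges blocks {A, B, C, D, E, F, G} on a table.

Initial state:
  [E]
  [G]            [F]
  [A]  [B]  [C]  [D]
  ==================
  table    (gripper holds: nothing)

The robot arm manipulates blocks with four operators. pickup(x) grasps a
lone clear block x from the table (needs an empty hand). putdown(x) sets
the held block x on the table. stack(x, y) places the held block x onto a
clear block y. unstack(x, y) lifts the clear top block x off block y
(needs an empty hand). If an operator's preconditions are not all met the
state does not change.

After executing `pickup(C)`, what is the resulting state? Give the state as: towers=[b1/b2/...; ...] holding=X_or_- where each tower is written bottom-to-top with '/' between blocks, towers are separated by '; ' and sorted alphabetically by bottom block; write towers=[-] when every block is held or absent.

before: towers=[A/G/E; B; C; D/F] holding=-
pre[pickup(C)]: clear(C) ok, ontable(C) ok, handempty ok
all met → apply pickup(C)
after:  towers=[A/G/E; B; D/F] holding=C

towers=[A/G/E; B; D/F] holding=C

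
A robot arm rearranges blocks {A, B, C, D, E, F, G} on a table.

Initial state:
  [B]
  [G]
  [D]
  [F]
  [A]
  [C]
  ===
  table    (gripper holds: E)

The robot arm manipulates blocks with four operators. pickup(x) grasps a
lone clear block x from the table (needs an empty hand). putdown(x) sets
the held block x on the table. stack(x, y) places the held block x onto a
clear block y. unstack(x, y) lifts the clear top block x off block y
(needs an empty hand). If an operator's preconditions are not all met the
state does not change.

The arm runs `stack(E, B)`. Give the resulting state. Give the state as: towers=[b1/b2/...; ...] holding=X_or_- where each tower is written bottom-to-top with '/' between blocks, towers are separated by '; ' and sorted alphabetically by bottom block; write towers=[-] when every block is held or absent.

before: towers=[C/A/F/D/G/B] holding=E
pre[stack(E, B)]: holding(E) yes, clear(B) yes, E≠B yes
all met → apply stack(E, B)
after:  towers=[C/A/F/D/G/B/E] holding=-

towers=[C/A/F/D/G/B/E] holding=-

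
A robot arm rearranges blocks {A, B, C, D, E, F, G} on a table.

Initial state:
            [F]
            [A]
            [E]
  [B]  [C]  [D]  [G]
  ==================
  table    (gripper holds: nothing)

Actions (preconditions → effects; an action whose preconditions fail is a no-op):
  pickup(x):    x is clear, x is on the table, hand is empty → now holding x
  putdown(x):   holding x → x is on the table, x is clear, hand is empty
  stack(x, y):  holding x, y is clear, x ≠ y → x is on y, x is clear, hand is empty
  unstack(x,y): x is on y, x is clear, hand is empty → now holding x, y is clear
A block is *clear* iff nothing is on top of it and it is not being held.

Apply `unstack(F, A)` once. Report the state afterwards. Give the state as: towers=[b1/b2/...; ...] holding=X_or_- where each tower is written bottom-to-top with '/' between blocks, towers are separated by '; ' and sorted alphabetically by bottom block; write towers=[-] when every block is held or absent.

before: towers=[B; C; D/E/A/F; G] holding=-
pre[unstack(F, A)]: on(F,A) yes, clear(F) yes, handempty yes
all met → apply unstack(F, A)
after:  towers=[B; C; D/E/A; G] holding=F

towers=[B; C; D/E/A; G] holding=F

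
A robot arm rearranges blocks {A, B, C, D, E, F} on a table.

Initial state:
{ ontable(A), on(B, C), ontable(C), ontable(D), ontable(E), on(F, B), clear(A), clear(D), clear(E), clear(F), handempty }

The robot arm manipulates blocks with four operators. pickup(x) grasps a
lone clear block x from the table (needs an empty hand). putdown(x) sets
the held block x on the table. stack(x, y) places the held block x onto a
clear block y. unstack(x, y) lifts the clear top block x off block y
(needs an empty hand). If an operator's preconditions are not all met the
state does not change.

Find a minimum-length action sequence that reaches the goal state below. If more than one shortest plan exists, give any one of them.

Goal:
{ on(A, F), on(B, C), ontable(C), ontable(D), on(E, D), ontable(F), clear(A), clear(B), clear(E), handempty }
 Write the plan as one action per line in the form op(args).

step 1 (unstack(F, B)): towers=[A; C/B; D; E] holding=F
step 2 (putdown(F)): towers=[A; C/B; D; E; F] holding=-
step 3 (pickup(A)): towers=[C/B; D; E; F] holding=A
step 4 (stack(A, F)): towers=[C/B; D; E; F/A] holding=-
step 5 (pickup(E)): towers=[C/B; D; F/A] holding=E
step 6 (stack(E, D)): towers=[C/B; D/E; F/A] holding=-
goal check: towers=[C/B; D/E; F/A] holding=- — reached (length 6, optimal by BFS)

unstack(F, B)
putdown(F)
pickup(A)
stack(A, F)
pickup(E)
stack(E, D)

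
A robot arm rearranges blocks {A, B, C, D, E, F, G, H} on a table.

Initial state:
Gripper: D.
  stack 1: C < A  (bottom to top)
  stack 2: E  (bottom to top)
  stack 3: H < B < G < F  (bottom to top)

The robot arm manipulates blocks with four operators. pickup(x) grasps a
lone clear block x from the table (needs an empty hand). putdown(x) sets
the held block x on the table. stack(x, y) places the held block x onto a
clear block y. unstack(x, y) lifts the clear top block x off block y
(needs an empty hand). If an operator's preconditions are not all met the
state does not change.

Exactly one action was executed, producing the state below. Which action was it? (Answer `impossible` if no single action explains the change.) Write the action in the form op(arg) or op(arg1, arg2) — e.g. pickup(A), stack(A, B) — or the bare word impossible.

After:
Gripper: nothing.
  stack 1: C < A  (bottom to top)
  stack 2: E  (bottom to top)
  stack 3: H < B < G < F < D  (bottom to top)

target: towers=[C/A; E; H/B/G/F/D] holding=-
        putdown(D) → towers=[C/A; D; E; H/B/G/F] holding=-
       stack(D, A) → towers=[C/A/D; E; H/B/G/F] holding=-
       stack(D, E) → towers=[C/A; E/D; H/B/G/F] holding=-
       stack(D, F) → towers=[C/A; E; H/B/G/F/D] holding=-  ← match

stack(D, F)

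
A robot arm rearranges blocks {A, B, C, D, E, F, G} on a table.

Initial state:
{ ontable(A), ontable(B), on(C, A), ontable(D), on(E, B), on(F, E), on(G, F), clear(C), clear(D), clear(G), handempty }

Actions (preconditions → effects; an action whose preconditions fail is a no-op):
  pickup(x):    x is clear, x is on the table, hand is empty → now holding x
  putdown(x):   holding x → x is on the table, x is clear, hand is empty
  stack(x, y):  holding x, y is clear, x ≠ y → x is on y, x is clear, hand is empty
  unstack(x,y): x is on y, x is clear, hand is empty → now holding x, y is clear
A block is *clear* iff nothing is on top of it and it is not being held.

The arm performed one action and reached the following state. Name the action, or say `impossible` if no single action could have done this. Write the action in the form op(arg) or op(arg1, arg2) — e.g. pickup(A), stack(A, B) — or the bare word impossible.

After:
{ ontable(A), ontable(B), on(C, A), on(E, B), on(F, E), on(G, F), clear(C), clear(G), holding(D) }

target: towers=[A/C; B/E/F/G] holding=D
     unstack(G, F) → towers=[A/C; B/E/F; D] holding=G
         pickup(D) → towers=[A/C; B/E/F/G] holding=D  ← match
     unstack(C, A) → towers=[A; B/E/F/G; D] holding=C

pickup(D)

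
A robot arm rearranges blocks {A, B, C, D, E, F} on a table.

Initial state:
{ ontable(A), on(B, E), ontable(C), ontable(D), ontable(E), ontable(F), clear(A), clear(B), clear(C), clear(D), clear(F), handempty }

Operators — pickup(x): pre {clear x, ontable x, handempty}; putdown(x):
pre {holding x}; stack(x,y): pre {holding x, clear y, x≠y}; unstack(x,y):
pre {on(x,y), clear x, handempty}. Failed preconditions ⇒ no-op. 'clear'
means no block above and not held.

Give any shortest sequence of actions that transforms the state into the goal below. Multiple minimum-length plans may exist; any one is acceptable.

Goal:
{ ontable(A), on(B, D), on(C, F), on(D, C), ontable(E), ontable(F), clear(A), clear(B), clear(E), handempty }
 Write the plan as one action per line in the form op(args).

pickup(C)
stack(C, F)
pickup(D)
stack(D, C)
unstack(B, E)
stack(B, D)

step 1 (pickup(C)): towers=[A; D; E/B; F] holding=C
step 2 (stack(C, F)): towers=[A; D; E/B; F/C] holding=-
step 3 (pickup(D)): towers=[A; E/B; F/C] holding=D
step 4 (stack(D, C)): towers=[A; E/B; F/C/D] holding=-
step 5 (unstack(B, E)): towers=[A; E; F/C/D] holding=B
step 6 (stack(B, D)): towers=[A; E; F/C/D/B] holding=-
goal check: towers=[A; E; F/C/D/B] holding=- — reached (length 6, optimal by BFS)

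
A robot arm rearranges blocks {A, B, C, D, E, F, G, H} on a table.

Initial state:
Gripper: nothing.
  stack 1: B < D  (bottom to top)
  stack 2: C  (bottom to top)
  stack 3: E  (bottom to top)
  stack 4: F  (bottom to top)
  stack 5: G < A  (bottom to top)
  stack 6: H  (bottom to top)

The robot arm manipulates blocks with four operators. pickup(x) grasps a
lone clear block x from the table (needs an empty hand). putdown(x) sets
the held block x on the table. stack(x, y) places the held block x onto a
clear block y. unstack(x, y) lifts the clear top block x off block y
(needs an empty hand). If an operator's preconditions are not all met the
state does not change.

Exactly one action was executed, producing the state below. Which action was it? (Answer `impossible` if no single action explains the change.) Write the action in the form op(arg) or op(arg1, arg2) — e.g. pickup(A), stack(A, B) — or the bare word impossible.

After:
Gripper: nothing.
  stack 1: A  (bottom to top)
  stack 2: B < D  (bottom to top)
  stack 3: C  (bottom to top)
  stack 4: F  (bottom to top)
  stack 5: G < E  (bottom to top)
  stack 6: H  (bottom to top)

impossible

target: towers=[A; B/D; C; F; G/E; H] holding=-
     unstack(A, G) → towers=[B/D; C; E; F; G; H] holding=A
         pickup(E) → towers=[B/D; C; F; G/A; H] holding=E
         pickup(H) → towers=[B/D; C; E; F; G/A] holding=H
         pickup(F) → towers=[B/D; C; E; G/A; H] holding=F
     unstack(D, B) → towers=[B; C; E; F; G/A; H] holding=D
         pickup(C) → towers=[B/D; E; F; G/A; H] holding=C
none of the 6 applicable actions match → impossible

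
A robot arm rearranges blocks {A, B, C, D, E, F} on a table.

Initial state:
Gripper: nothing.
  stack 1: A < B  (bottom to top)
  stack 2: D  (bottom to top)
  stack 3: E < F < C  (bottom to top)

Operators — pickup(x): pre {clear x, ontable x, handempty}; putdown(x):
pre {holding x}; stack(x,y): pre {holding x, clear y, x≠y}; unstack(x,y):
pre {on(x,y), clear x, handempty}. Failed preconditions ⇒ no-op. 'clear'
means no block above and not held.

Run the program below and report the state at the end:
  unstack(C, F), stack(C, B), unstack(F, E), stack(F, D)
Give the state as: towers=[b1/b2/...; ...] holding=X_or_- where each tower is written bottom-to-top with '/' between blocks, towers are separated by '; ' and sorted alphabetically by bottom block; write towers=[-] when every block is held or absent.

towers=[A/B/C; D/F; E] holding=-

step 1 (unstack(C, F)): towers=[A/B; D; E/F] holding=C
step 2 (stack(C, B)): towers=[A/B/C; D; E/F] holding=-
step 3 (unstack(F, E)): towers=[A/B/C; D; E] holding=F
step 4 (stack(F, D)): towers=[A/B/C; D/F; E] holding=-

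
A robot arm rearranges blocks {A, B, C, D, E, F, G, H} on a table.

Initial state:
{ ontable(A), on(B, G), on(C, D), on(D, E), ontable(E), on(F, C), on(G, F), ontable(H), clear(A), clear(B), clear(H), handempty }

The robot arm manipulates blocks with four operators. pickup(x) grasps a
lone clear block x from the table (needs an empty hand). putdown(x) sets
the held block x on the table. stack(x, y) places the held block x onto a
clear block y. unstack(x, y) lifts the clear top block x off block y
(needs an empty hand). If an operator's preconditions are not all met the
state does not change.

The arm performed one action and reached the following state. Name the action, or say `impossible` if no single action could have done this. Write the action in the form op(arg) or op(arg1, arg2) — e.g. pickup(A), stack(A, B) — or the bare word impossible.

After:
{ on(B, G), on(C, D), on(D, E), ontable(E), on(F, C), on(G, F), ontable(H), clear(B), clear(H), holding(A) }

target: towers=[E/D/C/F/G/B; H] holding=A
         pickup(A) → towers=[E/D/C/F/G/B; H] holding=A  ← match
         pickup(H) → towers=[A; E/D/C/F/G/B] holding=H
     unstack(B, G) → towers=[A; E/D/C/F/G; H] holding=B

pickup(A)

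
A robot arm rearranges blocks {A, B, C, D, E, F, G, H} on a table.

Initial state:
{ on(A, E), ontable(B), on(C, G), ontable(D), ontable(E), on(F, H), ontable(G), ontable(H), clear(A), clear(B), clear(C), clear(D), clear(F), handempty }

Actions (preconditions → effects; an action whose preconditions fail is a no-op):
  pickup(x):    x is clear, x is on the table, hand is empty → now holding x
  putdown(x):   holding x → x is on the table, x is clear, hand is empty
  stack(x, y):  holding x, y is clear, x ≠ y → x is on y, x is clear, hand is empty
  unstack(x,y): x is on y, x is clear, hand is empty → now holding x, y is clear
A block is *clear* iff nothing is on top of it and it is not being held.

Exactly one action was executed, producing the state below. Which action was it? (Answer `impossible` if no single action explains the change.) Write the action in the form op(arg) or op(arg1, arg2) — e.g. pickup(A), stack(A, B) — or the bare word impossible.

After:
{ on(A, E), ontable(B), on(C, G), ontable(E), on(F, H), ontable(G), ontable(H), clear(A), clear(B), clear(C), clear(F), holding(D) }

target: towers=[B; E/A; G/C; H/F] holding=D
     unstack(A, E) → towers=[B; D; E; G/C; H/F] holding=A
         pickup(B) → towers=[D; E/A; G/C; H/F] holding=B
     unstack(F, H) → towers=[B; D; E/A; G/C; H] holding=F
         pickup(D) → towers=[B; E/A; G/C; H/F] holding=D  ← match
     unstack(C, G) → towers=[B; D; E/A; G; H/F] holding=C

pickup(D)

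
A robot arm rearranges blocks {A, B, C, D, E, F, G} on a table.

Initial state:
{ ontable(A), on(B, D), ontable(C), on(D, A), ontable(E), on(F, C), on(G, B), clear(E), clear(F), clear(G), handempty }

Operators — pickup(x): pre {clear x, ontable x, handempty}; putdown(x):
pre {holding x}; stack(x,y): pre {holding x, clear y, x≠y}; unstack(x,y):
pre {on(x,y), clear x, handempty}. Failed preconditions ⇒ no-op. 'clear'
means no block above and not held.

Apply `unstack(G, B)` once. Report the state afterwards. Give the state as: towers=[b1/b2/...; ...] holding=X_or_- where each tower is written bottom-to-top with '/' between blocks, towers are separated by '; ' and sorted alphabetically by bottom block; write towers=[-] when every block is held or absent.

towers=[A/D/B; C/F; E] holding=G

before: towers=[A/D/B/G; C/F; E] holding=-
pre[unstack(G, B)]: on(G,B) yes, clear(G) yes, handempty yes
all met → apply unstack(G, B)
after:  towers=[A/D/B; C/F; E] holding=G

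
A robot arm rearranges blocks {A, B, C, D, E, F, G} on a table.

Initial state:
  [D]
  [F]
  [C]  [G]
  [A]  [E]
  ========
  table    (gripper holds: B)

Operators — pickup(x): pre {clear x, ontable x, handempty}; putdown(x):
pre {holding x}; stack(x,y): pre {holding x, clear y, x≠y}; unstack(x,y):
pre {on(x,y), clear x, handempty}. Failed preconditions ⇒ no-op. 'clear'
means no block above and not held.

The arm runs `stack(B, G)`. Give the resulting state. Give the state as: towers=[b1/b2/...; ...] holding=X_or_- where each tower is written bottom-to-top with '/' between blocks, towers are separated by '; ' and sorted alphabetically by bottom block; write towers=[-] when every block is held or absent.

towers=[A/C/F/D; E/G/B] holding=-

before: towers=[A/C/F/D; E/G] holding=B
pre[stack(B, G)]: holding(B) ok, clear(G) ok, B≠G ok
all met → apply stack(B, G)
after:  towers=[A/C/F/D; E/G/B] holding=-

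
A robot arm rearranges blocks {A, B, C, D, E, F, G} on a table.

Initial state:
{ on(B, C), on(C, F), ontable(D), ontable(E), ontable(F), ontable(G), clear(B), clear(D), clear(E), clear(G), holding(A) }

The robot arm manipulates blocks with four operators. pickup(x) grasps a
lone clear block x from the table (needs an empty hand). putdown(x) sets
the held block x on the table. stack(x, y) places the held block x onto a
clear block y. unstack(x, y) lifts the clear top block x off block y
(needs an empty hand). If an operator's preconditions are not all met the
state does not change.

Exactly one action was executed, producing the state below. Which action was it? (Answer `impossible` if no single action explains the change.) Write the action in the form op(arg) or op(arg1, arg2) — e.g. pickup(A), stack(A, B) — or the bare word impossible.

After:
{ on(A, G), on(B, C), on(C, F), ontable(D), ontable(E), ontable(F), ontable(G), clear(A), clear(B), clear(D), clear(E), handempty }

target: towers=[D; E; F/C/B; G/A] holding=-
        putdown(A) → towers=[A; D; E; F/C/B; G] holding=-
       stack(A, B) → towers=[D; E; F/C/B/A; G] holding=-
       stack(A, G) → towers=[D; E; F/C/B; G/A] holding=-  ← match
       stack(A, D) → towers=[D/A; E; F/C/B; G] holding=-
       stack(A, E) → towers=[D; E/A; F/C/B; G] holding=-

stack(A, G)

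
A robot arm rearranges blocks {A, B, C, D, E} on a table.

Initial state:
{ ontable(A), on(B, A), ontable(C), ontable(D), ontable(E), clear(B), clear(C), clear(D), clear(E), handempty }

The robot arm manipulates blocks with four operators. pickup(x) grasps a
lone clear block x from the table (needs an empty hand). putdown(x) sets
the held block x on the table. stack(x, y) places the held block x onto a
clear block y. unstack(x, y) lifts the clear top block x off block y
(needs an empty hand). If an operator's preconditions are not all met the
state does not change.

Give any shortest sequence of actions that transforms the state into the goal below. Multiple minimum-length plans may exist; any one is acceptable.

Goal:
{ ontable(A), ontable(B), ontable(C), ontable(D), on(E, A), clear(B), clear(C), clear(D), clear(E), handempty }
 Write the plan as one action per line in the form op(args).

unstack(B, A)
putdown(B)
pickup(E)
stack(E, A)

step 1 (unstack(B, A)): towers=[A; C; D; E] holding=B
step 2 (putdown(B)): towers=[A; B; C; D; E] holding=-
step 3 (pickup(E)): towers=[A; B; C; D] holding=E
step 4 (stack(E, A)): towers=[A/E; B; C; D] holding=-
goal check: towers=[A/E; B; C; D] holding=- — reached (length 4, optimal by BFS)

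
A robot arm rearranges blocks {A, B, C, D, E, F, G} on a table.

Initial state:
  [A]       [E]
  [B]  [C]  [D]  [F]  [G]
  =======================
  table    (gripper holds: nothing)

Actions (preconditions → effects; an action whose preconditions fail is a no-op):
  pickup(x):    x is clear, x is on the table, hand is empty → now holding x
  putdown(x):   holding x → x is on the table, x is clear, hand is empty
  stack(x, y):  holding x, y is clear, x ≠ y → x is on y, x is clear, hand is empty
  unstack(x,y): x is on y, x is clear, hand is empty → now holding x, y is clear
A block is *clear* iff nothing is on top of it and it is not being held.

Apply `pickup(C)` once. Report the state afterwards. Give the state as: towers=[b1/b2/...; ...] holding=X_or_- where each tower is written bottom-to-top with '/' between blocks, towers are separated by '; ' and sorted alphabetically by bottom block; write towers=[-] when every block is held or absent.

before: towers=[B/A; C; D/E; F; G] holding=-
pre[pickup(C)]: clear(C) yes, ontable(C) yes, handempty yes
all met → apply pickup(C)
after:  towers=[B/A; D/E; F; G] holding=C

towers=[B/A; D/E; F; G] holding=C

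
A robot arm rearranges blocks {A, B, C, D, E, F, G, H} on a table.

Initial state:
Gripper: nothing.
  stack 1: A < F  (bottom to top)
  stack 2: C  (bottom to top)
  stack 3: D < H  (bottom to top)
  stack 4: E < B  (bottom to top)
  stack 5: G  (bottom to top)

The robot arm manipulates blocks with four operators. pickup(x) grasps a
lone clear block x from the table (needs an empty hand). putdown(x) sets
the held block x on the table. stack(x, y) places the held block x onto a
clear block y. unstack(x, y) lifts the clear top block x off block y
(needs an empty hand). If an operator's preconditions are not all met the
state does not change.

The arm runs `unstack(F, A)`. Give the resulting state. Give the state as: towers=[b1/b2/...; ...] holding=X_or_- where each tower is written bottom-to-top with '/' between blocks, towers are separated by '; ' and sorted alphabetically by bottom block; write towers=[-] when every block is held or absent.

towers=[A; C; D/H; E/B; G] holding=F

before: towers=[A/F; C; D/H; E/B; G] holding=-
pre[unstack(F, A)]: on(F,A) yes, clear(F) yes, handempty yes
all met → apply unstack(F, A)
after:  towers=[A; C; D/H; E/B; G] holding=F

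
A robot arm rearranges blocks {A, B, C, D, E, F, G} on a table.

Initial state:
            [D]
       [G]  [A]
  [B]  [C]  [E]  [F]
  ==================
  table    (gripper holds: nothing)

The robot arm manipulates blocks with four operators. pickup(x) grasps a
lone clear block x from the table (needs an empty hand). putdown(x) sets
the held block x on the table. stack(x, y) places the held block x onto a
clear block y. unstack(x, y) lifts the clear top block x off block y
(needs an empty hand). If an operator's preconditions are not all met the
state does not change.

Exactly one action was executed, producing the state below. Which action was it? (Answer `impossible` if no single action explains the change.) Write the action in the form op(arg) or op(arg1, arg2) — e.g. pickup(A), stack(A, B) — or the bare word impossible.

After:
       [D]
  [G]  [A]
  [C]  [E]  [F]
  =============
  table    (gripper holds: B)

target: towers=[C/G; E/A/D; F] holding=B
         pickup(B) → towers=[C/G; E/A/D; F] holding=B  ← match
         pickup(F) → towers=[B; C/G; E/A/D] holding=F
     unstack(G, C) → towers=[B; C; E/A/D; F] holding=G
     unstack(D, A) → towers=[B; C/G; E/A; F] holding=D

pickup(B)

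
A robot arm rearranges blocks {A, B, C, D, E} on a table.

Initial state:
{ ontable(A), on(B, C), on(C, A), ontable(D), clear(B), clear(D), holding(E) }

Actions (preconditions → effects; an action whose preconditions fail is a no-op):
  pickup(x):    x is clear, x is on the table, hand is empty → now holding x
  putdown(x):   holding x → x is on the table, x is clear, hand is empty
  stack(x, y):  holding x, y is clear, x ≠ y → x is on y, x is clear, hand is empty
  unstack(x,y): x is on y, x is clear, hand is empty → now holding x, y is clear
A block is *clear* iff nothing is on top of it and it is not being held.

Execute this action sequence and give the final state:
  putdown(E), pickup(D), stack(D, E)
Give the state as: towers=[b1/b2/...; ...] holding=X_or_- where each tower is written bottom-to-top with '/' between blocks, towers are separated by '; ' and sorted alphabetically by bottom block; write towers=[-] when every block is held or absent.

towers=[A/C/B; E/D] holding=-

step 1 (putdown(E)): towers=[A/C/B; D; E] holding=-
step 2 (pickup(D)): towers=[A/C/B; E] holding=D
step 3 (stack(D, E)): towers=[A/C/B; E/D] holding=-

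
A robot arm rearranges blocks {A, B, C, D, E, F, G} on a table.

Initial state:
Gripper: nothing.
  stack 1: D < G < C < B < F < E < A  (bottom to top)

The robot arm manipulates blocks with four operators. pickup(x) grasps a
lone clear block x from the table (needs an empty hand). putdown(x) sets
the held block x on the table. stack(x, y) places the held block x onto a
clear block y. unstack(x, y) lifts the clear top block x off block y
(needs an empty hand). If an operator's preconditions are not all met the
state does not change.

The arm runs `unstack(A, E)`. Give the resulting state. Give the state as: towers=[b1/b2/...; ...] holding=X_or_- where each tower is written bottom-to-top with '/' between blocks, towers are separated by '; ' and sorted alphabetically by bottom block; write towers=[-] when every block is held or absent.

towers=[D/G/C/B/F/E] holding=A

before: towers=[D/G/C/B/F/E/A] holding=-
pre[unstack(A, E)]: on(A,E) ✓, clear(A) ✓, handempty ✓
all met → apply unstack(A, E)
after:  towers=[D/G/C/B/F/E] holding=A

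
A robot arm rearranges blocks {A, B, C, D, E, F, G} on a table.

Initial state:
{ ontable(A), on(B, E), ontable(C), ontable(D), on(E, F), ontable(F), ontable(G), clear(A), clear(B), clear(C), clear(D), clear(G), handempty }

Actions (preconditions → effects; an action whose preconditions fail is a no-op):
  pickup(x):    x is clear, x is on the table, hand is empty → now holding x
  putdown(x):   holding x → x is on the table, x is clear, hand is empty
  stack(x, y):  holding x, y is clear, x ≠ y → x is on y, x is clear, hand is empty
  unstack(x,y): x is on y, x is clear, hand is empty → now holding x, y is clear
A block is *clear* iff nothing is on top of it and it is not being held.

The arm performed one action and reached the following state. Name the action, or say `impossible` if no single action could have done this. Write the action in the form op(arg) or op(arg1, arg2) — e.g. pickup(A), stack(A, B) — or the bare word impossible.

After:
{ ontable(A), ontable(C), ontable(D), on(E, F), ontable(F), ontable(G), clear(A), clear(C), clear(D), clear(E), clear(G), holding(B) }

unstack(B, E)

target: towers=[A; C; D; F/E; G] holding=B
     unstack(B, E) → towers=[A; C; D; F/E; G] holding=B  ← match
         pickup(G) → towers=[A; C; D; F/E/B] holding=G
         pickup(D) → towers=[A; C; F/E/B; G] holding=D
         pickup(A) → towers=[C; D; F/E/B; G] holding=A
         pickup(C) → towers=[A; D; F/E/B; G] holding=C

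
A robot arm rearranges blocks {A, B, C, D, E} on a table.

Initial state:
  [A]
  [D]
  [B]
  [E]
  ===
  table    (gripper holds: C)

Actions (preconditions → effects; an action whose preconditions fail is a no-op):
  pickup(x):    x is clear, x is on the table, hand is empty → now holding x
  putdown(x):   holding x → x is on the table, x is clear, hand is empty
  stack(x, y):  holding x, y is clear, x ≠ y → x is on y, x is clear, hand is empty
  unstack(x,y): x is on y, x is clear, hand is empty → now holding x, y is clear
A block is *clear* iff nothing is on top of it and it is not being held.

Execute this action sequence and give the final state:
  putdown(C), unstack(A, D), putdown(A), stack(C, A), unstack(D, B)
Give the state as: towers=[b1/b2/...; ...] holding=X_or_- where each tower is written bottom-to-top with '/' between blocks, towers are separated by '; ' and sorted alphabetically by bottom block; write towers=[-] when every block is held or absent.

towers=[A; C; E/B] holding=D

step 1 (putdown(C)): towers=[C; E/B/D/A] holding=-
step 2 (unstack(A, D)): towers=[C; E/B/D] holding=A
step 3 (putdown(A)): towers=[A; C; E/B/D] holding=-
step 4 (stack(C, A)) [no-op]: towers=[A; C; E/B/D] holding=-
step 5 (unstack(D, B)): towers=[A; C; E/B] holding=D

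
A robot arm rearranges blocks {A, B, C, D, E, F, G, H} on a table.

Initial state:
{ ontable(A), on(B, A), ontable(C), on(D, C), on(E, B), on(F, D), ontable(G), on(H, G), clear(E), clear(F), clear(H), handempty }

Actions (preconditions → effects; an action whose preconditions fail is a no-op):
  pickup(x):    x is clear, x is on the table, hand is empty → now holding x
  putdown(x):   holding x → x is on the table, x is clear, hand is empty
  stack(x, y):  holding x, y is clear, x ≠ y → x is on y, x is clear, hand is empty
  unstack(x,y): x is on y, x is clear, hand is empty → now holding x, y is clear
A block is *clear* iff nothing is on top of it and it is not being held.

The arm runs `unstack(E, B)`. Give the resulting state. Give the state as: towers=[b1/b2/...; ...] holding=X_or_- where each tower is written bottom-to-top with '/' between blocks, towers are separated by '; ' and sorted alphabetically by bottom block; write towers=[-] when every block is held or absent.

before: towers=[A/B/E; C/D/F; G/H] holding=-
pre[unstack(E, B)]: on(E,B) yes, clear(E) yes, handempty yes
all met → apply unstack(E, B)
after:  towers=[A/B; C/D/F; G/H] holding=E

towers=[A/B; C/D/F; G/H] holding=E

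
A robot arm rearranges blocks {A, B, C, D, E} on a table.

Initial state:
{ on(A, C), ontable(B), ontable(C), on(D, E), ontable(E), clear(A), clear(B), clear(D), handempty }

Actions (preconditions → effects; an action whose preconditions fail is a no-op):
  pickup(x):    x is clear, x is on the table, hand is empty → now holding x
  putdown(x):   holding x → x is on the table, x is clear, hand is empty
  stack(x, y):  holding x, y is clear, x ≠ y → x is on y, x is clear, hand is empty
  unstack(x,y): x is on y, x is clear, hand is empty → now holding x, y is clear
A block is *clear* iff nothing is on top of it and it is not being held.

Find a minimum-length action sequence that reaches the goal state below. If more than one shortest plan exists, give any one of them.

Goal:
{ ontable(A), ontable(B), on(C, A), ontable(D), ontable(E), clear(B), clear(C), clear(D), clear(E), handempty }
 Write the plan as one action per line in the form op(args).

step 1 (unstack(D, E)): towers=[B; C/A; E] holding=D
step 2 (putdown(D)): towers=[B; C/A; D; E] holding=-
step 3 (unstack(A, C)): towers=[B; C; D; E] holding=A
step 4 (putdown(A)): towers=[A; B; C; D; E] holding=-
step 5 (pickup(C)): towers=[A; B; D; E] holding=C
step 6 (stack(C, A)): towers=[A/C; B; D; E] holding=-
goal check: towers=[A/C; B; D; E] holding=- — reached (length 6, optimal by BFS)

unstack(D, E)
putdown(D)
unstack(A, C)
putdown(A)
pickup(C)
stack(C, A)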